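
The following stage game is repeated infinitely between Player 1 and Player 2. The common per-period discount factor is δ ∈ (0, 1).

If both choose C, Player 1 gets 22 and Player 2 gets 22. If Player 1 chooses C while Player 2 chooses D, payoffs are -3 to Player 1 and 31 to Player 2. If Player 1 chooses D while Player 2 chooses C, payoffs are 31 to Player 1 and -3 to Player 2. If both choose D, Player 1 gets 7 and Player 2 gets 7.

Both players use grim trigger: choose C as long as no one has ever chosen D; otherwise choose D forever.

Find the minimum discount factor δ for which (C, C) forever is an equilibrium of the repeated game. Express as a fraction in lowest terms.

3/8

Under grim trigger the critical discount factor is (T−C)/(T−P) with T = 31, C = 22, P = 7.
δ* = (31−22)/(31−7) = 9/24 = 3/8.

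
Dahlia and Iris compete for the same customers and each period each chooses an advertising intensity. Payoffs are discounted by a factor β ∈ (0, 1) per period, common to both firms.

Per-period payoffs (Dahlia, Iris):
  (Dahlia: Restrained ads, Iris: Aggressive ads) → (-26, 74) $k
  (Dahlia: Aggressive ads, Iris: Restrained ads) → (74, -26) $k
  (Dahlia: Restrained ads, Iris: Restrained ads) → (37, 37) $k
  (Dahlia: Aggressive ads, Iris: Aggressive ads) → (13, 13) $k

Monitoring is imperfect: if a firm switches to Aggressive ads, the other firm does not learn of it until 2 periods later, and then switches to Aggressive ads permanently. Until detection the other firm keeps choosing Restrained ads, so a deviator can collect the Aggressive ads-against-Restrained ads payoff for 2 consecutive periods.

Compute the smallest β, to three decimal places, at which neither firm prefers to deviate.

Deviating for the 2 undetected periods gains 74−37 = 37 per period over cooperation, then loses 37−13 = 24 per period forever once punishment starts.
Gain: 37(1 + β + … + β^1); loss: 24·β^2/(1−β).
No profitable deviation ⇔ 37(1−β^2) ≤ 24·β^2, i.e. β^2 ≥ 37/(37+24) = 37/61.
Hence β ≥ (37/61)^(1/2) ≈ 0.779.

0.779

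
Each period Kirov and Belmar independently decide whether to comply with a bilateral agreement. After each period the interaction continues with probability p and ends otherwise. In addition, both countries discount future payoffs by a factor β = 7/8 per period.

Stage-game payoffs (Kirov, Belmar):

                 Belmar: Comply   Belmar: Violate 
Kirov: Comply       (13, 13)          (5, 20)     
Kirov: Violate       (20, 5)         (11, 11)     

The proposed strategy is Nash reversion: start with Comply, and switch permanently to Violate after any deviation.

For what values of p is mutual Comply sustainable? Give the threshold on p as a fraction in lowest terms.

8/9

With continuation probability p and discount β, the effective per-period discount factor is βp.
Grim-trigger IC: βp ≥ (20−13)/(20−11) = 7/9.
So p ≥ (7/9)/(7/8) = 8/9.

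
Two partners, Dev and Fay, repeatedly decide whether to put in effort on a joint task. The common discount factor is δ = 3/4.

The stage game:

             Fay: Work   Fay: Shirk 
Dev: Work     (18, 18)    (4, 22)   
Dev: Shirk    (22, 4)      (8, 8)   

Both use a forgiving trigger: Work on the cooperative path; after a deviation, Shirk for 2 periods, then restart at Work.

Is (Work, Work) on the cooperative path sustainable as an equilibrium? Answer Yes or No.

IC: δ+…+δ^2 ≥ (22−18)/(18−8) = 2/5.
At δ = 3/4: partial sum = 1.3125 ≥ 0.4000. Cooperation sustainable.

Yes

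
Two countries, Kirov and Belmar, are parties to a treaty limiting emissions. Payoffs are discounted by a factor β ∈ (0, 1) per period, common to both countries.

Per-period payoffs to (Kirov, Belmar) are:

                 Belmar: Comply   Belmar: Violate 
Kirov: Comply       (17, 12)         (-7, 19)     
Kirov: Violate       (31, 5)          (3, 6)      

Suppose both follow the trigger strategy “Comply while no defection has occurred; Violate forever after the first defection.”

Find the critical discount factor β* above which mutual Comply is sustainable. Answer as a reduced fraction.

Kirov's threshold: (31−17)/(31−3) = 1/2.
Belmar's threshold: (19−12)/(19−6) = 7/13.
1/2 < 7/13, so Belmar binds and β* = 7/13.

7/13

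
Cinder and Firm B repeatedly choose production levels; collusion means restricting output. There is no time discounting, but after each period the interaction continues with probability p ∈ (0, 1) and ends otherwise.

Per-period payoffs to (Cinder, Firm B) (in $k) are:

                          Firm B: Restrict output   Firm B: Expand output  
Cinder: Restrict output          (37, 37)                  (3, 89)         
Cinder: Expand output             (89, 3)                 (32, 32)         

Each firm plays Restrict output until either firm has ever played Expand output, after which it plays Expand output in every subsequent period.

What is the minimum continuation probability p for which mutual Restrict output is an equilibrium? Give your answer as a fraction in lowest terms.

Expected cooperation value is 37 + p·37 + p²·37 + … = 37/(1−p); deviation gives 89 + p·32/(1−p).
37 ≥ 89(1−p) + 32p ⇒ 57p ≥ 52 ⇒ p ≥ 52/57.

52/57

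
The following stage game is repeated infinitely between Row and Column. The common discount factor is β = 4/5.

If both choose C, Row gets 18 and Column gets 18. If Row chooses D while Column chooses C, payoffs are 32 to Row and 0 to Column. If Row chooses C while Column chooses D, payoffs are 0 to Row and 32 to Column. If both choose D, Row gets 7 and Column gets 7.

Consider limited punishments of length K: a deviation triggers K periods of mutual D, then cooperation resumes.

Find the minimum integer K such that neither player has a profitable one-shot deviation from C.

Need Σ_{k=1}^{K} β^k ≥ (32−18)/(18−7) = 1.2727 at β = 4/5.
At K = 1 the sum is 0.8000 < 1.2727; at K = 2 it is 1.4400 ≥ 1.2727.
So the minimum punishment length is K = 2.

2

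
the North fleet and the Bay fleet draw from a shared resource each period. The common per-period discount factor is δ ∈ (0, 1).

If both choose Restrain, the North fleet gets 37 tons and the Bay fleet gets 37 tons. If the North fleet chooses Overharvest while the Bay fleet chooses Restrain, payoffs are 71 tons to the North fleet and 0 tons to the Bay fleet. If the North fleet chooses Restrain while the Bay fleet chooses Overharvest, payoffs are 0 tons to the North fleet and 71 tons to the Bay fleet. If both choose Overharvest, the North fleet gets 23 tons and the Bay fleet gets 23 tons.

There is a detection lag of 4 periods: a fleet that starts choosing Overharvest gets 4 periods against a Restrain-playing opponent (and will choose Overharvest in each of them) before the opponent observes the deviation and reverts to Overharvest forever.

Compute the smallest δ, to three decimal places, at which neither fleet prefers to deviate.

0.917

A deviator earns 71 for 4 periods, then 23 forever; cooperating earns 37 forever. Multiplying the IC by (1−δ):
37 ≥ 71(1−δ^4) + 23δ^4, so 48·δ^4 ≥ 34 and δ^4 ≥ 17/24.
δ ≥ (17/24)^(1/4) ≈ 0.917.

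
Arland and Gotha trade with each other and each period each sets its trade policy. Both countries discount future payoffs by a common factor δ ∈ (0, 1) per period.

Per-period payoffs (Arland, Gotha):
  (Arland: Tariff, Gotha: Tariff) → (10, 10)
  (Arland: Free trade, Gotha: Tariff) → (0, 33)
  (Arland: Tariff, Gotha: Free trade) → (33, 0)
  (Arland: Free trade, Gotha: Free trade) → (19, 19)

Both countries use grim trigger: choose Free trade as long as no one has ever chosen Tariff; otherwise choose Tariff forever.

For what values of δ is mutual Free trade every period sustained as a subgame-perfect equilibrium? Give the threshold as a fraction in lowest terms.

One-period gain from deviating is 33 − 19 = 14. The loss is 19 − 10 = 9 in every subsequent period, with present value 9·δ/(1−δ).
Deviation is unprofitable when 9·δ/(1−δ) ≥ 14, i.e. δ/(1−δ) ≥ 14/9.
Equivalently δ ≥ 14/(14+9) = 14/23.

14/23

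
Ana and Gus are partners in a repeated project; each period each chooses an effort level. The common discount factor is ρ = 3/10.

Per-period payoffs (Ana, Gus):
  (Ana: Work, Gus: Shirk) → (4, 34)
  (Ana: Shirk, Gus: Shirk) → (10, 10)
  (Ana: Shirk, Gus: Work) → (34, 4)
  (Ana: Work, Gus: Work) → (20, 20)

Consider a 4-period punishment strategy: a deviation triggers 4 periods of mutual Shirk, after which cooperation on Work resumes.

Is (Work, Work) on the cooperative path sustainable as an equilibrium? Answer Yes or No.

No

IC: ρ+…+ρ^4 ≥ (34−20)/(20−10) = 7/5.
At ρ = 3/10: partial sum = 0.4251 < 1.4000. Cooperation not sustainable.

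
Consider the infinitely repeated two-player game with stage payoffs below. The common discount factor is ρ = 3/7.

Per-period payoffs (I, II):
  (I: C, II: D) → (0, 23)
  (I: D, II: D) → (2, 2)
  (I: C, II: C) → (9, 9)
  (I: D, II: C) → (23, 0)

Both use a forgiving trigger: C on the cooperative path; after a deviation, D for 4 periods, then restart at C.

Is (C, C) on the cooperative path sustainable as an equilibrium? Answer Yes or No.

No

IC: ρ+…+ρ^4 ≥ (23−9)/(9−2) = 2.
At ρ = 3/7: partial sum = 0.7247 < 2.0000. Cooperation not sustainable.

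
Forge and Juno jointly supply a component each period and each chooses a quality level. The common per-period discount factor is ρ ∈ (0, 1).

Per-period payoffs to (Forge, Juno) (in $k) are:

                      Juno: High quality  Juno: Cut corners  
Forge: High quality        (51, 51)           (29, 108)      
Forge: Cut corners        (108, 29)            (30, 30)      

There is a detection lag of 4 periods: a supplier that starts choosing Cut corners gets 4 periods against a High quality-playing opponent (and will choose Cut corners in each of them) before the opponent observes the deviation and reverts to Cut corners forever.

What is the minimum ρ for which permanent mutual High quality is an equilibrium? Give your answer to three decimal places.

A deviator earns 108 for 4 periods, then 30 forever; cooperating earns 51 forever. Multiplying the IC by (1−ρ):
51 ≥ 108(1−ρ^4) + 30ρ^4, so 78·ρ^4 ≥ 57 and ρ^4 ≥ 19/26.
ρ ≥ (19/26)^(1/4) ≈ 0.925.

0.925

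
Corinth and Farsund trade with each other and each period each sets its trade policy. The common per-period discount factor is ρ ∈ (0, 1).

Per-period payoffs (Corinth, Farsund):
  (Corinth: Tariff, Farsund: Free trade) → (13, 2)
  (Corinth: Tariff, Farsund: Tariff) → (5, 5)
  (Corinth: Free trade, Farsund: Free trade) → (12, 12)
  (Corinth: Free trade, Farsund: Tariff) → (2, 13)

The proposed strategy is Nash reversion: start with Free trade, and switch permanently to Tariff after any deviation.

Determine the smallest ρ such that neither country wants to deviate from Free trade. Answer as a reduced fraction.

1/8

One-period gain from deviating is 13 − 12 = 1. The loss is 12 − 5 = 7 in every subsequent period, with present value 7·ρ/(1−ρ).
Deviation is unprofitable when 7·ρ/(1−ρ) ≥ 1, i.e. ρ/(1−ρ) ≥ 1/7.
Equivalently ρ ≥ 1/(1+7) = 1/8.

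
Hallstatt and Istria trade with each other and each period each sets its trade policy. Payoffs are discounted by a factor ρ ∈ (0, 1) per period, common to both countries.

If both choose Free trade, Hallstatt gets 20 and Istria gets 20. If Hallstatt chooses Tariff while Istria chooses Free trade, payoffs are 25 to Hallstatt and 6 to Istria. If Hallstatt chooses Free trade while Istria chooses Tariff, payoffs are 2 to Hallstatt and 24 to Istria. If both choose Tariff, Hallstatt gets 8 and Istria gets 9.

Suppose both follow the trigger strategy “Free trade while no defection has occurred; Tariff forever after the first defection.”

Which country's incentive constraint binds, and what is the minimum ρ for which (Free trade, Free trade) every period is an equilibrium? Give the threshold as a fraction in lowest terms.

For Hallstatt: deviation gain 25−20 = 5, per-period punishment loss 20−8 = 12. IC gives ρ ≥ 5/17.
For Istria: gain 4, loss 11 per period, so ρ ≥ 4/15.
The tighter constraint is Hallstatt's, so cooperation needs ρ ≥ 5/17.

Hallstatt; ρ ≥ 5/17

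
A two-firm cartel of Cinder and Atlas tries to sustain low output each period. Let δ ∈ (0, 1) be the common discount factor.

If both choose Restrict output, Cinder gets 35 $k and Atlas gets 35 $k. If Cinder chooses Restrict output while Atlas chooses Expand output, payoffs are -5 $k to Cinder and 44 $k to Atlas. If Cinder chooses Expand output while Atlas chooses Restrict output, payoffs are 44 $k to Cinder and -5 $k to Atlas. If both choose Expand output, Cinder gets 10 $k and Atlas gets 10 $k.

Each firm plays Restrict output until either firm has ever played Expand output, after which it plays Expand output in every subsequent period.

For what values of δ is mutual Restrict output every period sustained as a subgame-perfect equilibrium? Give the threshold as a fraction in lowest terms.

9/34

Cooperation forever yields 35 each period: 35/(1−δ).
Deviating yields 44 once, then 10 forever: 44 + 10δ/(1−δ).
No profitable deviation requires 35/(1−δ) ≥ 44 + 10δ/(1−δ).
Multiplying by (1−δ): 35 ≥ 44(1−δ) + 10δ = 44 − 34δ.
So 34δ ≥ 9, i.e. δ ≥ 9/34.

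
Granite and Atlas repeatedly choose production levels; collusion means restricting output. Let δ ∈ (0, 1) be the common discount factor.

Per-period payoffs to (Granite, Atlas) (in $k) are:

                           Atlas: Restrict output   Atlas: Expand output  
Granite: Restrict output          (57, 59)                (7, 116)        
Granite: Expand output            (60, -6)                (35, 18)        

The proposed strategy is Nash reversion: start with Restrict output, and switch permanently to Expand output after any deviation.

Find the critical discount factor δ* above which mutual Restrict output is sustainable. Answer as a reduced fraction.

57/98

Granite: cooperation gives 57 each period; deviation gives 60 once then 35 forever.
  57/(1−δ) ≥ 60 + 35δ/(1−δ) ⇒ δ ≥ 3/25.
Atlas: cooperation gives 59 each period; deviation gives 116 once then 18 forever.
  δ ≥ 57/98.
Both must hold, so the binding constraint is Atlas's: δ ≥ 57/98.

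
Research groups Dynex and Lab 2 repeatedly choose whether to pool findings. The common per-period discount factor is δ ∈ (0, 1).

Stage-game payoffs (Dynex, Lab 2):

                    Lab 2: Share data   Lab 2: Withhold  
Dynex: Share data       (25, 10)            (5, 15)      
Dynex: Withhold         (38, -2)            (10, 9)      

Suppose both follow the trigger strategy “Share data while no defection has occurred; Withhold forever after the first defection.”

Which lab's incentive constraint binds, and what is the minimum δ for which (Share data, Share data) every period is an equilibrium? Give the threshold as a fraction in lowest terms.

Lab 2; δ ≥ 5/6

Dynex: cooperation gives 25 each period; deviation gives 38 once then 10 forever.
  25/(1−δ) ≥ 38 + 10δ/(1−δ) ⇒ δ ≥ 13/28.
Lab 2: cooperation gives 10 each period; deviation gives 15 once then 9 forever.
  δ ≥ 5/6.
Both must hold, so the binding constraint is Lab 2's: δ ≥ 5/6.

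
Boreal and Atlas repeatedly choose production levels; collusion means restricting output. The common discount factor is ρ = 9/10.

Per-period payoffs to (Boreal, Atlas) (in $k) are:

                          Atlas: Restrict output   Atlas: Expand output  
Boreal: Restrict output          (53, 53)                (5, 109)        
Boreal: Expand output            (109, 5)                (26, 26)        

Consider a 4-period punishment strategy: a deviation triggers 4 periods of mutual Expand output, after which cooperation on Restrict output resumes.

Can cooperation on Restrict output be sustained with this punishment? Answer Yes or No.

A one-shot deviation gives 109 now, then 26 for 4 periods, then back to 53.
Gain from deviating: (109−53) today; loss: (53−26) in each of the next 4 periods.
No-deviation condition: (53−26)(ρ+…+ρ^4) ≥ 109−53, i.e. ρ+…+ρ^4 ≥ 56/27.
At ρ = 9/10: ρ+…+ρ^4 = 3.0951 ≥ 2.0741.
So cooperation is sustainable.

Yes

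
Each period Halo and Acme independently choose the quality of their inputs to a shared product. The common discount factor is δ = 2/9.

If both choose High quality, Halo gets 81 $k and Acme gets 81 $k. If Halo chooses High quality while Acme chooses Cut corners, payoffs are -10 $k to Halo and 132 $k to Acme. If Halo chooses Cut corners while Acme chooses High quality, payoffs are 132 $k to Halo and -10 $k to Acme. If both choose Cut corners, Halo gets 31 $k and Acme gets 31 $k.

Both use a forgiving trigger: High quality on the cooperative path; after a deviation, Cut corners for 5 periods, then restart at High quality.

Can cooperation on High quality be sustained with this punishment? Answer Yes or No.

Comparing payoff streams over the 6 periods until play realigns: cooperate → 81(1+δ+…+δ^5); deviate → 132 + 31(δ+…+δ^5).
Cooperation is sustained iff (81−31)(δ+…+δ^5) ≥ 132−81.
δ+…+δ^5 = 2/9·(1−(2/9)^5)/(1−2/9) = 0.2856, and (132−81)/(81−31) = 1.0200.
0.2856 < 1.0200, so cooperation is not sustainable.

No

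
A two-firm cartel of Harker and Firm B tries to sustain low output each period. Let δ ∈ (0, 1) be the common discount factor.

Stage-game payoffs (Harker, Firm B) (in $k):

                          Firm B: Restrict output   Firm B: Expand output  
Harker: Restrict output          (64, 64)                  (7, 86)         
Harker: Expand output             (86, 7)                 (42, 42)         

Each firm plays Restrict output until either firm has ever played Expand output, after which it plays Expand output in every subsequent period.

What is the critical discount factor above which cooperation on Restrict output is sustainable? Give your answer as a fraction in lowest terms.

1/2

One-period gain from deviating is 86 − 64 = 22. The loss is 64 − 42 = 22 in every subsequent period, with present value 22·δ/(1−δ).
Deviation is unprofitable when 22·δ/(1−δ) ≥ 22, i.e. δ/(1−δ) ≥ 1.
Equivalently δ ≥ 22/(22+22) = 1/2.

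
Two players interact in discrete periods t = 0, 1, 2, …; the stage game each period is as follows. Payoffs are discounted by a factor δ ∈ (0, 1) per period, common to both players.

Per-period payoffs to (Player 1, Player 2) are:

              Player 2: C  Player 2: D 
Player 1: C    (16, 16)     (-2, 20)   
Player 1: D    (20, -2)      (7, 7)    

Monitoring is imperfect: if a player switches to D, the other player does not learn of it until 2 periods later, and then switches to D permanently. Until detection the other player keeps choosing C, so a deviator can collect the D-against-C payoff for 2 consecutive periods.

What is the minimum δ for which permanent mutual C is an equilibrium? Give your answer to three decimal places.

The best deviation is to choose D for all 2 undetected periods, earning 20 each, then 7 forever once detected.
Deviation value: 20(1−δ^2)/(1−δ) + 7δ^2/(1−δ); cooperation value: 16/(1−δ).
IC: 16 ≥ 20(1−δ^2) + 7δ^2 = 20 − 13δ^2.
So δ^2 ≥ 4/13, giving δ ≥ (4/13)^(1/2) ≈ 0.555.

0.555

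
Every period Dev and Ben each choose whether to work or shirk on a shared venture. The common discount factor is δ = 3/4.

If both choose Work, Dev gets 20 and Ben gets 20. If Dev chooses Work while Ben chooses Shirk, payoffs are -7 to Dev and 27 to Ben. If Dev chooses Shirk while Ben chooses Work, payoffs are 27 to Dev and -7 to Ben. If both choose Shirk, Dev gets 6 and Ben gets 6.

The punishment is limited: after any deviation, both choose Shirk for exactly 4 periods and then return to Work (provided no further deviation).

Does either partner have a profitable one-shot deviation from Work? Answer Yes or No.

No

Comparing payoff streams over the 5 periods until play realigns: cooperate → 20(1+δ+…+δ^4); deviate → 27 + 6(δ+…+δ^4).
Cooperation is sustained iff (20−6)(δ+…+δ^4) ≥ 27−20.
δ+…+δ^4 = 3/4·(1−(3/4)^4)/(1−3/4) = 2.0508, and (27−20)/(20−6) = 0.5000.
2.0508 ≥ 0.5000, so cooperation is sustainable.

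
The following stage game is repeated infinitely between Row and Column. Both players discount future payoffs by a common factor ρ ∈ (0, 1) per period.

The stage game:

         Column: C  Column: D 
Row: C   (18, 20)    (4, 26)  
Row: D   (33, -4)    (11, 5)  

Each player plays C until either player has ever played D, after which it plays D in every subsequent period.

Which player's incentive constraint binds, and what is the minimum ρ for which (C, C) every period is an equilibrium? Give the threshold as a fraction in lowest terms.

For Row: deviation gain 33−18 = 15, per-period punishment loss 18−11 = 7. IC gives ρ ≥ 15/22.
For Column: gain 6, loss 15 per period, so ρ ≥ 6/21 = 2/7.
The tighter constraint is Row's, so cooperation needs ρ ≥ 15/22.

Row; ρ ≥ 15/22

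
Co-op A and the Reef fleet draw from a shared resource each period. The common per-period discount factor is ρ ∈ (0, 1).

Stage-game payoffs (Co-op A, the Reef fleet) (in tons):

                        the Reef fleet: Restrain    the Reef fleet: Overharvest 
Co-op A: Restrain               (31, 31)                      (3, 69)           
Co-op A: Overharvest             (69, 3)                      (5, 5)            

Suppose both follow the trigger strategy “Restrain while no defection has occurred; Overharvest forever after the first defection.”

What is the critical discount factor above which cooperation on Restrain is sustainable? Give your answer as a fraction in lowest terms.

Under grim trigger the critical discount factor is (T−C)/(T−P) with T = 69, C = 31, P = 5.
ρ* = (69−31)/(69−5) = 38/64 = 19/32.

19/32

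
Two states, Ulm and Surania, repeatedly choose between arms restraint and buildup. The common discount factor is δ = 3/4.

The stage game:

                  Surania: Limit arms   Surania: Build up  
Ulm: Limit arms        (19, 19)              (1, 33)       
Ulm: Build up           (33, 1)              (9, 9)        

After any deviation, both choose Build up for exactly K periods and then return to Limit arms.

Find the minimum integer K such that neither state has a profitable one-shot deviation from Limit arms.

3

No profitable deviation requires (19−9)(δ+…+δ^K) ≥ 33−19, i.e. δ+…+δ^K ≥ 7/5 ≈ 1.4000.
With δ = 3/4, the partial sums are K=1: 0.7500, K=2: 1.3125, K=3: 1.7344.
K = 3 is the first length at which the sum reaches 1.4000.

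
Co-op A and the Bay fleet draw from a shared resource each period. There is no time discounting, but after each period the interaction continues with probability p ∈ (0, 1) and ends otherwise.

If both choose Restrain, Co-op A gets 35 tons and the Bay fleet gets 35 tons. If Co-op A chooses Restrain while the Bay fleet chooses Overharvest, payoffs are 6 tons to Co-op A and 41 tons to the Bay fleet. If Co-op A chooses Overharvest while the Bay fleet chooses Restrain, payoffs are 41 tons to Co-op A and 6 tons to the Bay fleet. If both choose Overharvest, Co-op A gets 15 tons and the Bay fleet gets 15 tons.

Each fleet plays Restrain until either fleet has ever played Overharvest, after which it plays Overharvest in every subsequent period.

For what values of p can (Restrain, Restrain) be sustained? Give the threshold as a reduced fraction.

3/13

Expected cooperation value is 35 + p·35 + p²·35 + … = 35/(1−p); deviation gives 41 + p·15/(1−p).
35 ≥ 41(1−p) + 15p ⇒ 26p ≥ 6 ⇒ p ≥ 6/26 = 3/13.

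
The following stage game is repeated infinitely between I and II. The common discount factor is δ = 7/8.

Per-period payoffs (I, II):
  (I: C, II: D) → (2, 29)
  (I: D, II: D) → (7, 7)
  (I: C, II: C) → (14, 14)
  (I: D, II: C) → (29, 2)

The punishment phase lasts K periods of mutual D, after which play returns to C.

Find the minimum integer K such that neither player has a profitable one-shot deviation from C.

No profitable deviation requires (14−7)(δ+…+δ^K) ≥ 29−14, i.e. δ+…+δ^K ≥ 15/7 ≈ 2.1429.
With δ = 7/8, the partial sums are K=1: 0.8750, K=2: 1.6406, K=3: 2.3105.
K = 3 is the first length at which the sum reaches 2.1429.

3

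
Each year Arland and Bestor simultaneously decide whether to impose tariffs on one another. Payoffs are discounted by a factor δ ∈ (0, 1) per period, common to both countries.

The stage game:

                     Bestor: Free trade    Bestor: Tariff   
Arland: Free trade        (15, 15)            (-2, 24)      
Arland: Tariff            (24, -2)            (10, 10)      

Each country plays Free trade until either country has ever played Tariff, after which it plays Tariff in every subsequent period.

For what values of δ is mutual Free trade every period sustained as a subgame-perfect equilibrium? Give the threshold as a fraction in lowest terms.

15/(1−δ) ≥ 24 + 10δ/(1−δ)
15 ≥ 24 − 14δ
δ ≥ 9/14.

9/14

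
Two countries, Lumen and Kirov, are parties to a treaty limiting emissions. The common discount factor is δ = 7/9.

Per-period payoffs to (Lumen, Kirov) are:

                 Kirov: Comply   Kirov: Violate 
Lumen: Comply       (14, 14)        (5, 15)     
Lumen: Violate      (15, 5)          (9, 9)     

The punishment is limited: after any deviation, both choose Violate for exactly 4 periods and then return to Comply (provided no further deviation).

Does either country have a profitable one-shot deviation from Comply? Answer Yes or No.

No

IC: δ+…+δ^4 ≥ (15−14)/(14−9) = 1/5.
At δ = 7/9: partial sum = 2.2192 ≥ 0.2000. Cooperation sustainable.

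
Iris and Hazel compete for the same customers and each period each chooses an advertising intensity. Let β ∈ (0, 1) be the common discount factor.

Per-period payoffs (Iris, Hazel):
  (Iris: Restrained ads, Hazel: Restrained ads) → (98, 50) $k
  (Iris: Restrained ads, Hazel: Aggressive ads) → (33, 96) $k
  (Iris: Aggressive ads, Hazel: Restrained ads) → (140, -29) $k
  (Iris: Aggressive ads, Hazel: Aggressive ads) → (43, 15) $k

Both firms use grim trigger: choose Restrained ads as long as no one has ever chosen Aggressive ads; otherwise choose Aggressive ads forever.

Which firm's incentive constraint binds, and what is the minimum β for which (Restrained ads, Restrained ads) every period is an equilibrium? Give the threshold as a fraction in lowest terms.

For Iris: deviation gain 140−98 = 42, per-period punishment loss 98−43 = 55. IC gives β ≥ 42/97.
For Hazel: gain 46, loss 35 per period, so β ≥ 46/81.
The tighter constraint is Hazel's, so cooperation needs β ≥ 46/81.

Hazel; β ≥ 46/81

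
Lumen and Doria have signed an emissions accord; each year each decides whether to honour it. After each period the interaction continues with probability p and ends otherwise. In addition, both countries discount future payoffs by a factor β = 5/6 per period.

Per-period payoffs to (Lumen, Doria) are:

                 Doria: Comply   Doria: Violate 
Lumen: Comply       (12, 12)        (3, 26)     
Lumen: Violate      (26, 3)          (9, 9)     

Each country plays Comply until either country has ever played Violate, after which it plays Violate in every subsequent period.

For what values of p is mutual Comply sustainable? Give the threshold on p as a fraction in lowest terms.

Expected continuation weight on next period's payoff is β·p = 5/6·p, which plays the role of the discount factor.
Cooperation requires 5/6·p ≥ (26−12)/(26−9) = 14/17, hence p ≥ 84/85.

84/85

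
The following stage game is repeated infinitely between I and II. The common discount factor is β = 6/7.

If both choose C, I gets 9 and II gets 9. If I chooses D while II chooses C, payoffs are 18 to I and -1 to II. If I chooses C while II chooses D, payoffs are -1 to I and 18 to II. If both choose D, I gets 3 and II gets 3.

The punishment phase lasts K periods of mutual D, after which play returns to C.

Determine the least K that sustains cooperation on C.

2

Need Σ_{k=1}^{K} β^k ≥ (18−9)/(9−3) = 1.5000 at β = 6/7.
At K = 1 the sum is 0.8571 < 1.5000; at K = 2 it is 1.5918 ≥ 1.5000.
So the minimum punishment length is K = 2.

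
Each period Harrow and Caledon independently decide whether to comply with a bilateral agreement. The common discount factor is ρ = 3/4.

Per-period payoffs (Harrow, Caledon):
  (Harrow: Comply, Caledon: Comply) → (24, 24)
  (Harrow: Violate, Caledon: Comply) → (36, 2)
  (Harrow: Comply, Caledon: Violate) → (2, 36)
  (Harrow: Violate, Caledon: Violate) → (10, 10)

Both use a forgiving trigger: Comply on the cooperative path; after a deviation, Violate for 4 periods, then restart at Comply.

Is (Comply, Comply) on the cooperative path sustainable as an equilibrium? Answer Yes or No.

Comparing payoff streams over the 5 periods until play realigns: cooperate → 24(1+ρ+…+ρ^4); deviate → 36 + 10(ρ+…+ρ^4).
Cooperation is sustained iff (24−10)(ρ+…+ρ^4) ≥ 36−24.
ρ+…+ρ^4 = 3/4·(1−(3/4)^4)/(1−3/4) = 2.0508, and (36−24)/(24−10) = 0.8571.
2.0508 ≥ 0.8571, so cooperation is sustainable.

Yes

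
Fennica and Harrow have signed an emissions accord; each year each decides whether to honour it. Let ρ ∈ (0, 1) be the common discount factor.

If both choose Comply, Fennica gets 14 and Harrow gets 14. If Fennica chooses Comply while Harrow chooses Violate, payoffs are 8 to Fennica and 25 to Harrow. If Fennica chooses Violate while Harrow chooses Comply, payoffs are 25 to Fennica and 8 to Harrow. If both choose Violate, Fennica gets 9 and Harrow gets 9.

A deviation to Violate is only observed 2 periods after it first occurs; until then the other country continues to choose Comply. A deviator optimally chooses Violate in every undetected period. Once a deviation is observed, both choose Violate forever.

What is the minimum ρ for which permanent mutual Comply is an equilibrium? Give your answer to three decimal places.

0.829

Deviating for the 2 undetected periods gains 25−14 = 11 per period over cooperation, then loses 14−9 = 5 per period forever once punishment starts.
Gain: 11(1 + ρ + … + ρ^1); loss: 5·ρ^2/(1−ρ).
No profitable deviation ⇔ 11(1−ρ^2) ≤ 5·ρ^2, i.e. ρ^2 ≥ 11/(11+5) = 11/16.
Hence ρ ≥ (11/16)^(1/2) ≈ 0.829.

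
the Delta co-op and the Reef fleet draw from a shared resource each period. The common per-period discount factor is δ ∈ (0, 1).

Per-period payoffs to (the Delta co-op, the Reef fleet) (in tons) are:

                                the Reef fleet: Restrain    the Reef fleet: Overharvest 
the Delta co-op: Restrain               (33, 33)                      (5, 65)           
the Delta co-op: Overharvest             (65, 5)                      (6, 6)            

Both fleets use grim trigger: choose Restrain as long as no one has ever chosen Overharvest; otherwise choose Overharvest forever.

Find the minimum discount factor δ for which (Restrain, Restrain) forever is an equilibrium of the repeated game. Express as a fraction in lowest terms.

33/(1−δ) ≥ 65 + 6δ/(1−δ)
33 ≥ 65 − 59δ
δ ≥ 32/59.

32/59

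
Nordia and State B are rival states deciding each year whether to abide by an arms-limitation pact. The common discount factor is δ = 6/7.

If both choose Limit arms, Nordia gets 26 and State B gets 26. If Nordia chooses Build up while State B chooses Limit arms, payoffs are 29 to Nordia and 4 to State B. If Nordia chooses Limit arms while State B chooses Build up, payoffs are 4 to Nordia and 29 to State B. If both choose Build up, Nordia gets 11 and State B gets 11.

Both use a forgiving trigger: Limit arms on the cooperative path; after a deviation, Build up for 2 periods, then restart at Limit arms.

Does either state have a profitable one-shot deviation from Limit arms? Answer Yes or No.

A one-shot deviation gives 29 now, then 11 for 2 periods, then back to 26.
Gain from deviating: (29−26) today; loss: (26−11) in each of the next 2 periods.
No-deviation condition: (26−11)(δ+…+δ^2) ≥ 29−26, i.e. δ+…+δ^2 ≥ 1/5.
At δ = 6/7: δ+…+δ^2 = 1.5918 ≥ 0.2000.
So cooperation is sustainable.

No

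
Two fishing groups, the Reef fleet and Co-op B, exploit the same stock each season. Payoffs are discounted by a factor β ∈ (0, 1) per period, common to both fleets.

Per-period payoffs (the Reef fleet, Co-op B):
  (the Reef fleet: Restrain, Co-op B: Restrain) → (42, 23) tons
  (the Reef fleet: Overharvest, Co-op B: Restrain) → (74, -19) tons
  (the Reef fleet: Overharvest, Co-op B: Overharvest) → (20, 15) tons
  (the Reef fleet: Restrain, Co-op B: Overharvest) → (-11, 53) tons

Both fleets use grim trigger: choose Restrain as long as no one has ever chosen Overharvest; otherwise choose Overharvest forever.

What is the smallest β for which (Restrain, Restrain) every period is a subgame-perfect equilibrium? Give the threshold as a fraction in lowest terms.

15/19

the Reef fleet's threshold: (74−42)/(74−20) = 16/27.
Co-op B's threshold: (53−23)/(53−15) = 15/19.
16/27 < 15/19, so Co-op B binds and β* = 15/19.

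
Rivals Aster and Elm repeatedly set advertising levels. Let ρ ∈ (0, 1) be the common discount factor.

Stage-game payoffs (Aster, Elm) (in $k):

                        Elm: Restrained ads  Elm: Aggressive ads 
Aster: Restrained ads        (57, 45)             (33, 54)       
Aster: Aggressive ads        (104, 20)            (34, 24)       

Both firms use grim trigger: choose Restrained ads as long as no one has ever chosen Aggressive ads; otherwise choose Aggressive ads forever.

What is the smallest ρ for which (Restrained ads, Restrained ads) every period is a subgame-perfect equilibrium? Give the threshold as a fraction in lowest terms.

Aster: cooperation gives 57 each period; deviation gives 104 once then 34 forever.
  57/(1−ρ) ≥ 104 + 34ρ/(1−ρ) ⇒ ρ ≥ 47/70.
Elm: cooperation gives 45 each period; deviation gives 54 once then 24 forever.
  ρ ≥ 9/30 = 3/10.
Both must hold, so the binding constraint is Aster's: ρ ≥ 47/70.

47/70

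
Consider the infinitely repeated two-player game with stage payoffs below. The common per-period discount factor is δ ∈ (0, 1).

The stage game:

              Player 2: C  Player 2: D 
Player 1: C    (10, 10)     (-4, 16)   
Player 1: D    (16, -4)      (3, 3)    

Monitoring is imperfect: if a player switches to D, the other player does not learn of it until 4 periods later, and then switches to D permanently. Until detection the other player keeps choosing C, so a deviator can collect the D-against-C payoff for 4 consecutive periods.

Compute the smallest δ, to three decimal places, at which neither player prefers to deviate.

A deviator earns 16 for 4 periods, then 3 forever; cooperating earns 10 forever. Multiplying the IC by (1−δ):
10 ≥ 16(1−δ^4) + 3δ^4, so 13·δ^4 ≥ 6 and δ^4 ≥ 6/13.
δ ≥ (6/13)^(1/4) ≈ 0.824.

0.824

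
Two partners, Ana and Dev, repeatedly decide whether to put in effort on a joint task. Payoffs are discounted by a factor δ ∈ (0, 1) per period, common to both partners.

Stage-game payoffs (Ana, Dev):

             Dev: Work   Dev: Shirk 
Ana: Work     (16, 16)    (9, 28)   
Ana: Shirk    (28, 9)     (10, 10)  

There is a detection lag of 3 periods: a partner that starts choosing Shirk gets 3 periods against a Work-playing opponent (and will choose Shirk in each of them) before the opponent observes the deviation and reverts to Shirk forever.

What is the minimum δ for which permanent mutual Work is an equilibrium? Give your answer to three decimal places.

0.874

Deviating for the 3 undetected periods gains 28−16 = 12 per period over cooperation, then loses 16−10 = 6 per period forever once punishment starts.
Gain: 12(1 + δ + … + δ^2); loss: 6·δ^3/(1−δ).
No profitable deviation ⇔ 12(1−δ^3) ≤ 6·δ^3, i.e. δ^3 ≥ 12/(12+6) = 2/3.
Hence δ ≥ (2/3)^(1/3) ≈ 0.874.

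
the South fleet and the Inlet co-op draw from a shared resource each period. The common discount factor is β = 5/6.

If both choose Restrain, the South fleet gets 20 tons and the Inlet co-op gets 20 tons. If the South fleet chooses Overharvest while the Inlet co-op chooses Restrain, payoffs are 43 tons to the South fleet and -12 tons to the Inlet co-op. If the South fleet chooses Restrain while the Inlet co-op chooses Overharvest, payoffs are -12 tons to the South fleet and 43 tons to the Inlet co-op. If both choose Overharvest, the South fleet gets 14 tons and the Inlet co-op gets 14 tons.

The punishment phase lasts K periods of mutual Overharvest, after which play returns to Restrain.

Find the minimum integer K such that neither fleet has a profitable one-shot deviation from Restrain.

Need Σ_{k=1}^{K} β^k ≥ (43−20)/(20−14) = 3.8333 at β = 5/6.
At K = 7 the sum is 3.6046 < 3.8333; at K = 8 it is 3.8372 ≥ 3.8333.
So the minimum punishment length is K = 8.

8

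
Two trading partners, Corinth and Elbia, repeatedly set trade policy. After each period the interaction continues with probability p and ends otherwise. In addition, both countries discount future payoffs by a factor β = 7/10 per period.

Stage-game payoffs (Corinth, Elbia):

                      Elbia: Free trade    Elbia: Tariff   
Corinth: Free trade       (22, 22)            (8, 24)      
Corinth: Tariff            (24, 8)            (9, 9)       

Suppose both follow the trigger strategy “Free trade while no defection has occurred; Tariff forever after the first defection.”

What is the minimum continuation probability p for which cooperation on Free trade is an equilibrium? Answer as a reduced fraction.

Expected continuation weight on next period's payoff is β·p = 7/10·p, which plays the role of the discount factor.
Cooperation requires 7/10·p ≥ (24−22)/(24−9) = 2/15, hence p ≥ 4/21.

4/21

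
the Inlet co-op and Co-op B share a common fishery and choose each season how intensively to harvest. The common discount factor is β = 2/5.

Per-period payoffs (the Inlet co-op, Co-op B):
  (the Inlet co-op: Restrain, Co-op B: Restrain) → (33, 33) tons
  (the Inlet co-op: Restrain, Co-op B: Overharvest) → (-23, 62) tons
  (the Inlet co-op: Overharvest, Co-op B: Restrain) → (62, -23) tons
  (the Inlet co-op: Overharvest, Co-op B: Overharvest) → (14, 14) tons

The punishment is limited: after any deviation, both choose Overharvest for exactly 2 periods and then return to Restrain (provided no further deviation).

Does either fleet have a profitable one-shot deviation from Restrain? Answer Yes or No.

Yes

A one-shot deviation gives 62 now, then 14 for 2 periods, then back to 33.
Gain from deviating: (62−33) today; loss: (33−14) in each of the next 2 periods.
No-deviation condition: (33−14)(β+…+β^2) ≥ 62−33, i.e. β+…+β^2 ≥ 29/19.
At β = 2/5: β+…+β^2 = 0.5600 < 1.5263.
So cooperation is not sustainable.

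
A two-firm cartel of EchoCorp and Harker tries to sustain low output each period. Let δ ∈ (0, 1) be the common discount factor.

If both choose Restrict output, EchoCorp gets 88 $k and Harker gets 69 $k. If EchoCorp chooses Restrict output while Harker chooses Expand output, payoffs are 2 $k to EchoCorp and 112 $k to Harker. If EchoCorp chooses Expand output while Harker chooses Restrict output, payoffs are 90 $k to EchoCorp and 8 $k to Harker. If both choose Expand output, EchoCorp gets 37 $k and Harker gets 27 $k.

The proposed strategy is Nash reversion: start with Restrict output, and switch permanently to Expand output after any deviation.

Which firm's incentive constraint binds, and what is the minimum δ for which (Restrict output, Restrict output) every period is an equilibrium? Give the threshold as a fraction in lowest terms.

EchoCorp's threshold: (90−88)/(90−37) = 2/53.
Harker's threshold: (112−69)/(112−27) = 43/85.
2/53 < 43/85, so Harker binds and δ* = 43/85.

Harker; δ ≥ 43/85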